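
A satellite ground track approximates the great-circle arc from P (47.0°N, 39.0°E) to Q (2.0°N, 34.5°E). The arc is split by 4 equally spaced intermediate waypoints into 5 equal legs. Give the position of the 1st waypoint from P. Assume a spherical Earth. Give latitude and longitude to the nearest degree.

≈ (38°N, 38°E)

Write both endpoints as unit vectors p₁, p₂ with components (cos φ cos λ, cos φ sin λ, sin φ).
The central angle between the endpoints is δ = arccos(p₁·p₂) ≈ 0.788 rad (45.2°).
Interpolate at f = 1/5 with slerp weights a = sin((1−f)δ)/sin δ ≈ 0.832, b = sin(fδ)/sin δ ≈ 0.221.
p = a·p₁ + b·p₂ ≈ (0.623, 0.482, 0.616); φ = arcsin(p_z) ≈ 38.01°, λ = atan2(p_y, p_x) ≈ 37.74°.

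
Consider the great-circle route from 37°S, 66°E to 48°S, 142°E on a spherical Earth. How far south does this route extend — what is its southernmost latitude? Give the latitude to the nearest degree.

The great circle lies in the plane with unit normal n̂ = (p₁ × p₂)/|p₁ × p₂|.
Here n̂_z ≈ +0.635; the vertex latitude is φ_max = arccos|n̂_z| ≈ 50.6°.
Check via Clairaut: cos φ_max = |cos φ₁| · sin C = cos(37.0°)·sin(127.4°) ≈ 0.635, again giving ≈ 50.6°.

≈ 51°S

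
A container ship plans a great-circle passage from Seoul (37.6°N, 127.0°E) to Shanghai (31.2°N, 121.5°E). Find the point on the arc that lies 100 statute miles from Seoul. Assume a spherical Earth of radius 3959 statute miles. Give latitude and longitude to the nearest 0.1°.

From cos δ = sin φ₁ sin φ₂ + cos φ₁ cos φ₂ cos Δλ, the central angle is δ ≈ 0.137 rad (7.8°). The total great-circle distance is δ·R ≈ 0.137 × 3959 ≈ 542 mi, so the target fraction is f = 100/542 ≈ 0.185.
Interpolate at f ≈ 0.185 with slerp weights a = sin((1−f)δ)/sin δ ≈ 0.816, b = sin(fδ)/sin δ ≈ 0.185.
p = a·p₁ + b·p₂ ≈ (-0.472, 0.652, 0.594); φ = arcsin(p_z) ≈ 36.44°, λ = atan2(p_y, p_x) ≈ 125.92°.

≈ 36.4°N, 125.9°E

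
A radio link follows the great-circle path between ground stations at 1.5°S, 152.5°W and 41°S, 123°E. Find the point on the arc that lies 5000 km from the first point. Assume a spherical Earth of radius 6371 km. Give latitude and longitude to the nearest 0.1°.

Convert each endpoint to a unit vector on the sphere (x = cos φ cos λ, y = cos φ sin λ, z = sin φ).
The central angle between the endpoints is δ = arccos(p₁·p₂) ≈ 1.481 rad (84.9°). The total great-circle distance is δ·R ≈ 1.481 × 6371 ≈ 9437 km, so the target fraction is f = 5000/9437 ≈ 0.530.
Interpolate at f ≈ 0.530 with slerp weights a = sin((1−f)δ)/sin δ ≈ 0.644, b = sin(fδ)/sin δ ≈ 0.710.
p = a·p₁ + b·p₂ ≈ (-0.863, 0.152, -0.482); φ = arcsin(p_z) ≈ -28.84°, λ = atan2(p_y, p_x) ≈ 170.02°.

≈ 28.8°S, 170.0°E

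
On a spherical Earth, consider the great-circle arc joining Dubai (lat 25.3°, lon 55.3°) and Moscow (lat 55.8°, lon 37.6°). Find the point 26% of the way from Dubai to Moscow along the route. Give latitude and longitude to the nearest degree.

Convert each endpoint to a unit vector on the sphere (x = cos φ cos λ, y = cos φ sin λ, z = sin φ).
The central angle between the endpoints is δ = arccos(p₁·p₂) ≈ 0.578 rad (33.1°).
Interpolate at f = 0.26 with slerp weights a = sin((1−f)δ)/sin δ ≈ 0.759, b = sin(fδ)/sin δ ≈ 0.274.
p = a·p₁ + b·p₂ ≈ (0.513, 0.658, 0.551); φ = arcsin(p_z) ≈ 33.44°, λ = atan2(p_y, p_x) ≈ 52.08°.

≈ lat 33°, lon 52°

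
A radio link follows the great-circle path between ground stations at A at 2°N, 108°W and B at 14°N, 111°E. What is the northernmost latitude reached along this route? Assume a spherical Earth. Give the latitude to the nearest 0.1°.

The great circle lies in the plane with unit normal n̂ = (p₁ × p₂)/|p₁ × p₂|.
Here n̂_z ≈ -0.915; the vertex latitude is φ_max = arccos|n̂_z| ≈ 23.8°.
Check via Clairaut: cos φ_max = |cos φ₁| · sin C = cos(2.0°)·sin(66.3°) ≈ 0.915, again giving ≈ 23.8°.

≈ 23.8°N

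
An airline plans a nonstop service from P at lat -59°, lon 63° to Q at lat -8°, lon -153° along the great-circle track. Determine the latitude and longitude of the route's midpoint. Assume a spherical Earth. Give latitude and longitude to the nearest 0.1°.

≈ lat -56.9°, lon 179.2°

Write both endpoints as unit vectors p₁, p₂ with components (cos φ cos λ, cos φ sin λ, sin φ).
The central angle between the endpoints is δ = arccos(p₁·p₂) ≈ 1.868 rad (107.1°).
Interpolate at f = 1/2 with slerp weights a = sin((1−f)δ)/sin δ ≈ 0.841, b = sin(fδ)/sin δ ≈ 0.841.
p = a·p₁ + b·p₂ ≈ (-0.545, 0.008, -0.838); φ = arcsin(p_z) ≈ -56.94°, λ = atan2(p_y, p_x) ≈ 179.18°.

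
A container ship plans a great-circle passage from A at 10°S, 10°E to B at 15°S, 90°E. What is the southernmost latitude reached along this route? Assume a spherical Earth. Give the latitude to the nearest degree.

The great circle lies in the plane with unit normal n̂ = (p₁ × p₂)/|p₁ × p₂|.
Here n̂_z ≈ +0.958; the vertex latitude is φ_max = arccos|n̂_z| ≈ 16.6°.
Check via Clairaut: cos φ_max = |cos φ₁| · sin C = cos(10.0°)·sin(103.4°) ≈ 0.958, again giving ≈ 16.6°.

≈ 17°S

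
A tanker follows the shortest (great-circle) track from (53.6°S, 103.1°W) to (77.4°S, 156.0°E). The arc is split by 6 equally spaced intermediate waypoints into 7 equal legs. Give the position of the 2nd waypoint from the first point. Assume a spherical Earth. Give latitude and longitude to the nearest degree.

≈ (64°S, 112°W)

Write both endpoints as unit vectors p₁, p₂ with components (cos φ cos λ, cos φ sin λ, sin φ).
The central angle between the endpoints is δ = arccos(p₁·p₂) ≈ 0.706 rad (40.4°).
Interpolate at f = 2/7 with slerp weights a = sin((1−f)δ)/sin δ ≈ 0.745, b = sin(fδ)/sin δ ≈ 0.309.
p = a·p₁ + b·p₂ ≈ (-0.162, -0.403, -0.901); φ = arcsin(p_z) ≈ -64.26°, λ = atan2(p_y, p_x) ≈ -111.86°.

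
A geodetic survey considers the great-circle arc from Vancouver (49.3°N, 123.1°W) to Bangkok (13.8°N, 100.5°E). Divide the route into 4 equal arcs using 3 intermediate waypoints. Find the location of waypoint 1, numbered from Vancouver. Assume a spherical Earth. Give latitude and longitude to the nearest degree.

From cos δ = sin φ₁ sin φ₂ + cos φ₁ cos φ₂ cos Δλ, the central angle is δ ≈ 1.852 rad (106.1°).
Interpolate at f = 1/4 with slerp weights a = sin((1−f)δ)/sin δ ≈ 1.024, b = sin(fδ)/sin δ ≈ 0.465.
p = a·p₁ + b·p₂ ≈ (-0.447, -0.115, 0.887); φ = arcsin(p_z) ≈ 62.51°, λ = atan2(p_y, p_x) ≈ -165.53°.

≈ 63°N, 166°W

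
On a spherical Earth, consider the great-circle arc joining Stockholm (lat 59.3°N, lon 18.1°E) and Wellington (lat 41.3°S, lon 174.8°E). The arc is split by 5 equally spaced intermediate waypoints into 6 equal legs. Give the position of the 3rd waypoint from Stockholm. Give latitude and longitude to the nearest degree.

≈ lat 30°N, lon 139°E

Convert each endpoint to a unit vector on the sphere (x = cos φ cos λ, y = cos φ sin λ, z = sin φ).
The central angle between the endpoints is δ = arccos(p₁·p₂) ≈ 2.738 rad (156.9°).
Interpolate at f = 3/6 with slerp weights a = sin((1−f)δ)/sin δ ≈ 2.497, b = sin(fδ)/sin δ ≈ 2.497.
p = a·p₁ + b·p₂ ≈ (-0.656, 0.566, 0.499); φ = arcsin(p_z) ≈ 29.93°, λ = atan2(p_y, p_x) ≈ 139.23°.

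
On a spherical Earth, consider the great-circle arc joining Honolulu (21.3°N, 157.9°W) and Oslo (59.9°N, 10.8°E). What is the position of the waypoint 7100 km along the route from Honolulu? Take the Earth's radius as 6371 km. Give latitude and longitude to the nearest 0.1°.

≈ 82.9°N, 111.9°W

From cos δ = sin φ₁ sin φ₂ + cos φ₁ cos φ₂ cos Δλ, the central angle is δ ≈ 1.715 rad (98.3°). The total great-circle distance is δ·R ≈ 1.715 × 6371 ≈ 10928 km, so the target fraction is f = 7100/10928 ≈ 0.650.
Interpolate at f ≈ 0.650 with slerp weights a = sin((1−f)δ)/sin δ ≈ 0.571, b = sin(fδ)/sin δ ≈ 0.907.
p = a·p₁ + b·p₂ ≈ (-0.046, -0.115, 0.992); φ = arcsin(p_z) ≈ 82.88°, λ = atan2(p_y, p_x) ≈ -111.92°.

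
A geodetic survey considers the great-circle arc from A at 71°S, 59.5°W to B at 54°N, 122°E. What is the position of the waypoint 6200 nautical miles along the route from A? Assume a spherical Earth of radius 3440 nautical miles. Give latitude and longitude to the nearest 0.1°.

≈ 5.7°S, 123.4°E

Write both endpoints as unit vectors p₁, p₂ with components (cos φ cos λ, cos φ sin λ, sin φ).
The central angle between the endpoints is δ = arccos(p₁·p₂) ≈ 2.845 rad (163.0°). The total great-circle distance is δ·R ≈ 2.845 × 3440 ≈ 9786 nmi, so the target fraction is f = 6200/9786 ≈ 0.634.
Interpolate at f ≈ 0.634 with slerp weights a = sin((1−f)δ)/sin δ ≈ 2.952, b = sin(fδ)/sin δ ≈ 3.327.
p = a·p₁ + b·p₂ ≈ (-0.548, 0.830, -0.099); φ = arcsin(p_z) ≈ -5.71°, λ = atan2(p_y, p_x) ≈ 123.45°.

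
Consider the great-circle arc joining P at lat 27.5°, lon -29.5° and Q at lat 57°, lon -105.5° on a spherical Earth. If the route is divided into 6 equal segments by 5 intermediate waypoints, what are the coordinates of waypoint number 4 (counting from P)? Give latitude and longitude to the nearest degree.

≈ lat 54°, lon -71°

From cos δ = sin φ₁ sin φ₂ + cos φ₁ cos φ₂ cos Δλ, the central angle is δ ≈ 1.042 rad (59.7°).
Interpolate at f = 4/6 with slerp weights a = sin((1−f)δ)/sin δ ≈ 0.394, b = sin(fδ)/sin δ ≈ 0.741.
p = a·p₁ + b·p₂ ≈ (0.196, -0.561, 0.804); φ = arcsin(p_z) ≈ 53.50°, λ = atan2(p_y, p_x) ≈ -70.71°.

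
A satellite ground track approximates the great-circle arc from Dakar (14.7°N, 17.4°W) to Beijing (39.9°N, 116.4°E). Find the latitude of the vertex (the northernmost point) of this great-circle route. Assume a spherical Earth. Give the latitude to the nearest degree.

The great circle lies in the plane with unit normal n̂ = (p₁ × p₂)/|p₁ × p₂|.
Here n̂_z ≈ +0.572; the vertex latitude is φ_max = arccos|n̂_z| ≈ 55.1°.

≈ 55°N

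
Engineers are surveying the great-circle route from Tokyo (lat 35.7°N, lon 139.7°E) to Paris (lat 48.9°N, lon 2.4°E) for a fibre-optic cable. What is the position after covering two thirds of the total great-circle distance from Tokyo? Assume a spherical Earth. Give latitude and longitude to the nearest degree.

≈ lat 68°N, lon 47°E

Write both endpoints as unit vectors p₁, p₂ with components (cos φ cos λ, cos φ sin λ, sin φ).
The central angle between the endpoints is δ = arccos(p₁·p₂) ≈ 1.523 rad (87.3°).
Interpolate at f = 2/3 with slerp weights a = sin((1−f)δ)/sin δ ≈ 0.487, b = sin(fδ)/sin δ ≈ 0.851.
p = a·p₁ + b·p₂ ≈ (0.257, 0.279, 0.925); φ = arcsin(p_z) ≈ 67.69°, λ = atan2(p_y, p_x) ≈ 47.33°.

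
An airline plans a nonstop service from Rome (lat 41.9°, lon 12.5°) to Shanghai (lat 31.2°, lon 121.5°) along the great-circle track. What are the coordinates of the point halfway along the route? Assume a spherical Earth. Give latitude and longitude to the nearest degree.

≈ lat 52°, lon 73°

Convert each endpoint to a unit vector on the sphere (x = cos φ cos λ, y = cos φ sin λ, z = sin φ).
The central angle between the endpoints is δ = arccos(p₁·p₂) ≈ 1.432 rad (82.0°).
Interpolate at f = 1/2 with slerp weights a = sin((1−f)δ)/sin δ ≈ 0.663, b = sin(fδ)/sin δ ≈ 0.663.
p = a·p₁ + b·p₂ ≈ (0.185, 0.590, 0.786); φ = arcsin(p_z) ≈ 51.80°, λ = atan2(p_y, p_x) ≈ 72.56°.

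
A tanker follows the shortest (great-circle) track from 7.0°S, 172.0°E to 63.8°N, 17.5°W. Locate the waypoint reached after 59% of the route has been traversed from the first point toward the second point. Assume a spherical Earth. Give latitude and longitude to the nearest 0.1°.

≈ 65.0°N, 176.7°W

The haversine formula gives a central angle δ ≈ 2.143 rad (122.8°) between the endpoints.
Interpolate at f = 0.59 with slerp weights a = sin((1−f)δ)/sin δ ≈ 0.916, b = sin(fδ)/sin δ ≈ 1.134.
p = a·p₁ + b·p₂ ≈ (-0.423, -0.024, 0.906); φ = arcsin(p_z) ≈ 64.96°, λ = atan2(p_y, p_x) ≈ -176.74°.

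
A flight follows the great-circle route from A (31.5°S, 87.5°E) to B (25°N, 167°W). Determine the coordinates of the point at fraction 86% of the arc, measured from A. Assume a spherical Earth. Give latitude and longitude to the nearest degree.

From cos δ = sin φ₁ sin φ₂ + cos φ₁ cos φ₂ cos Δλ, the central angle is δ ≈ 2.012 rad (115.3°).
Interpolate at f = 0.86 with slerp weights a = sin((1−f)δ)/sin δ ≈ 0.308, b = sin(fδ)/sin δ ≈ 1.092.
p = a·p₁ + b·p₂ ≈ (-0.953, 0.039, 0.301); φ = arcsin(p_z) ≈ 17.51°, λ = atan2(p_y, p_x) ≈ 177.64°.

≈ (18°N, 178°E)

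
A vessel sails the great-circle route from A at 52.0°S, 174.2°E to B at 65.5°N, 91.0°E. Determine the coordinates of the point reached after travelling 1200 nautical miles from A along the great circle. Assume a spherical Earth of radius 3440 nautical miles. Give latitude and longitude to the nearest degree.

Convert each endpoint to a unit vector on the sphere (x = cos φ cos λ, y = cos φ sin λ, z = sin φ).
The central angle between the endpoints is δ = arccos(p₁·p₂) ≈ 2.328 rad (133.4°). The total great-circle distance is δ·R ≈ 2.328 × 3440 ≈ 8008 nmi, so the target fraction is f = 1200/8008 ≈ 0.150.
Interpolate at f ≈ 0.150 with slerp weights a = sin((1−f)δ)/sin δ ≈ 1.263, b = sin(fδ)/sin δ ≈ 0.470.
p = a·p₁ + b·p₂ ≈ (-0.777, 0.274, -0.567); φ = arcsin(p_z) ≈ -34.55°, λ = atan2(p_y, p_x) ≈ 160.60°.

≈ 35°S, 161°E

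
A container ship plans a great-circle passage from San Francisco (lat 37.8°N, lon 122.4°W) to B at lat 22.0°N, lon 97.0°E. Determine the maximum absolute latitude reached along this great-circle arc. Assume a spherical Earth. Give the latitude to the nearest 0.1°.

The great circle lies in the plane with unit normal n̂ = (p₁ × p₂)/|p₁ × p₂|.
Here n̂_z ≈ -0.494; the vertex latitude is φ_max = arccos|n̂_z| ≈ 60.4°.

≈ 60.4°N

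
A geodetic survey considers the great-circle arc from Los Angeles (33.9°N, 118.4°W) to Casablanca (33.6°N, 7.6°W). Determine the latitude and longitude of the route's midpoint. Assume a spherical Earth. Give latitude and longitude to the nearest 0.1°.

From cos δ = sin φ₁ sin φ₂ + cos φ₁ cos φ₂ cos Δλ, the central angle is δ ≈ 1.508 rad (86.4°).
Interpolate at f = 1/2 with slerp weights a = sin((1−f)δ)/sin δ ≈ 0.686, b = sin(fδ)/sin δ ≈ 0.686.
p = a·p₁ + b·p₂ ≈ (0.295, -0.576, 0.762); φ = arcsin(p_z) ≈ 49.64°, λ = atan2(p_y, p_x) ≈ -62.85°.

≈ 49.6°N, 62.9°W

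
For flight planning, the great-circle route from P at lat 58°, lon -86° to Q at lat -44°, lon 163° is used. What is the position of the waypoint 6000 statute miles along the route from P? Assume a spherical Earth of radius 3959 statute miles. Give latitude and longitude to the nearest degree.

Write both endpoints as unit vectors p₁, p₂ with components (cos φ cos λ, cos φ sin λ, sin φ).
The central angle between the endpoints is δ = arccos(p₁·p₂) ≈ 2.383 rad (136.5°). The total great-circle distance is δ·R ≈ 2.383 × 3959 ≈ 9434 mi, so the target fraction is f = 6000/9434 ≈ 0.636.
Interpolate at f ≈ 0.636 with slerp weights a = sin((1−f)δ)/sin δ ≈ 1.108, b = sin(fδ)/sin δ ≈ 1.451.
p = a·p₁ + b·p₂ ≈ (-0.957, -0.281, -0.068); φ = arcsin(p_z) ≈ -3.91°, λ = atan2(p_y, p_x) ≈ -163.66°.

≈ lat -4°, lon -164°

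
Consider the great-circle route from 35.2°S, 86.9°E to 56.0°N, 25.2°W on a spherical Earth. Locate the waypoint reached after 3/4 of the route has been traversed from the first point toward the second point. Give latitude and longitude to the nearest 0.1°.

≈ 42.2°N, 21.2°E

Write both endpoints as unit vectors p₁, p₂ with components (cos φ cos λ, cos φ sin λ, sin φ).
The central angle between the endpoints is δ = arccos(p₁·p₂) ≈ 2.278 rad (130.5°).
Interpolate at f = 3/4 with slerp weights a = sin((1−f)δ)/sin δ ≈ 0.709, b = sin(fδ)/sin δ ≈ 1.303.
p = a·p₁ + b·p₂ ≈ (0.691, 0.269, 0.671); φ = arcsin(p_z) ≈ 42.18°, λ = atan2(p_y, p_x) ≈ 21.25°.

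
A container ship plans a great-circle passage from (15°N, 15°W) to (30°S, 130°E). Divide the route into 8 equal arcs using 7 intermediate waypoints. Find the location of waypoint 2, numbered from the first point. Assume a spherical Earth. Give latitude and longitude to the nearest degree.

Write both endpoints as unit vectors p₁, p₂ with components (cos φ cos λ, cos φ sin λ, sin φ).
The central angle between the endpoints is δ = arccos(p₁·p₂) ≈ 2.523 rad (144.6°).
Interpolate at f = 2/8 with slerp weights a = sin((1−f)δ)/sin δ ≈ 1.636, b = sin(fδ)/sin δ ≈ 1.017.
p = a·p₁ + b·p₂ ≈ (0.960, 0.266, -0.085); φ = arcsin(p_z) ≈ -4.88°, λ = atan2(p_y, p_x) ≈ 15.46°.

≈ (5°S, 15°E)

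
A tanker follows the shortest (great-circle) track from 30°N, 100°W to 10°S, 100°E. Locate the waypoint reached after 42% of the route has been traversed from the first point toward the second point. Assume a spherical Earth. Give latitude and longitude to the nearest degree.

≈ 48°N, 176°E

Write both endpoints as unit vectors p₁, p₂ with components (cos φ cos λ, cos φ sin λ, sin φ).
The central angle between the endpoints is δ = arccos(p₁·p₂) ≈ 2.664 rad (152.7°).
Interpolate at f = 0.42 with slerp weights a = sin((1−f)δ)/sin δ ≈ 2.176, b = sin(fδ)/sin δ ≈ 1.959.
p = a·p₁ + b·p₂ ≈ (-0.662, 0.043, 0.748); φ = arcsin(p_z) ≈ 48.42°, λ = atan2(p_y, p_x) ≈ 176.25°.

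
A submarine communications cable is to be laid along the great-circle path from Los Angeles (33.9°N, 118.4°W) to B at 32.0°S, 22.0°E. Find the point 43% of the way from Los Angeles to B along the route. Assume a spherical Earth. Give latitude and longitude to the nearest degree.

≈ 9°N, 55°W

The haversine formula gives a central angle δ ≈ 2.564 rad (146.9°) between the endpoints.
Interpolate at f = 0.43 with slerp weights a = sin((1−f)δ)/sin δ ≈ 1.821, b = sin(fδ)/sin δ ≈ 1.635.
p = a·p₁ + b·p₂ ≈ (0.567, -0.810, 0.149); φ = arcsin(p_z) ≈ 8.59°, λ = atan2(p_y, p_x) ≈ -55.04°.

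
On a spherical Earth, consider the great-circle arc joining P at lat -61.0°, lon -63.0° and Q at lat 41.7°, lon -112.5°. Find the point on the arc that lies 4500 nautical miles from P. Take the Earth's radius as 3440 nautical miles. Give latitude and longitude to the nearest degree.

Write both endpoints as unit vectors p₁, p₂ with components (cos φ cos λ, cos φ sin λ, sin φ).
The central angle between the endpoints is δ = arccos(p₁·p₂) ≈ 1.925 rad (110.3°). The total great-circle distance is δ·R ≈ 1.925 × 3440 ≈ 6622 nmi, so the target fraction is f = 4500/6622 ≈ 0.680.
Interpolate at f ≈ 0.680 with slerp weights a = sin((1−f)δ)/sin δ ≈ 0.617, b = sin(fδ)/sin δ ≈ 1.030.
p = a·p₁ + b·p₂ ≈ (-0.158, -0.977, 0.146); φ = arcsin(p_z) ≈ 8.37°, λ = atan2(p_y, p_x) ≈ -99.22°.

≈ lat 8°, lon -99°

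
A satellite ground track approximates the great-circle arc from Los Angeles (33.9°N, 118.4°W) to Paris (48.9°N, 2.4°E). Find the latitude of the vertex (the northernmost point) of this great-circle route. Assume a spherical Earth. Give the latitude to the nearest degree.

The great circle lies in the plane with unit normal n̂ = (p₁ × p₂)/|p₁ × p₂|.
Here n̂_z ≈ +0.473; the vertex latitude is φ_max = arccos|n̂_z| ≈ 61.7°.

≈ 62°N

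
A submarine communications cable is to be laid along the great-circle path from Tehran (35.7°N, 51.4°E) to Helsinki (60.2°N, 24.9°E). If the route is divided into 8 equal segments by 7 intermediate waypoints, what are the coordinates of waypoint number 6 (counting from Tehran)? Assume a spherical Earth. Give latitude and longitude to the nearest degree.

≈ (55°N, 34°E)

From cos δ = sin φ₁ sin φ₂ + cos φ₁ cos φ₂ cos Δλ, the central angle is δ ≈ 0.521 rad (29.8°).
Interpolate at f = 6/8 with slerp weights a = sin((1−f)δ)/sin δ ≈ 0.261, b = sin(fδ)/sin δ ≈ 0.765.
p = a·p₁ + b·p₂ ≈ (0.477, 0.326, 0.816); φ = arcsin(p_z) ≈ 54.71°, λ = atan2(p_y, p_x) ≈ 34.32°.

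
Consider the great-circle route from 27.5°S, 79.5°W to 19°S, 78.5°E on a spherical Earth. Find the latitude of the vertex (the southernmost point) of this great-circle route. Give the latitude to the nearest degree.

≈ 66°S

The great circle lies in the plane with unit normal n̂ = (p₁ × p₂)/|p₁ × p₂|.
Here n̂_z ≈ +0.403; the vertex latitude is φ_max = arccos|n̂_z| ≈ 66.2°.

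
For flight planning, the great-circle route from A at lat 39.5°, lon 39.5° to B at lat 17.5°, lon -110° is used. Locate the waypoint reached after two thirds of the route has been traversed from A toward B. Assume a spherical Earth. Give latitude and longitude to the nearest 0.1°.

≈ lat 50.5°, lon -84.5°

Write both endpoints as unit vectors p₁, p₂ with components (cos φ cos λ, cos φ sin λ, sin φ).
The central angle between the endpoints is δ = arccos(p₁·p₂) ≈ 2.030 rad (116.3°).
Interpolate at f = 2/3 with slerp weights a = sin((1−f)δ)/sin δ ≈ 0.698, b = sin(fδ)/sin δ ≈ 1.089.
p = a·p₁ + b·p₂ ≈ (0.061, -0.633, 0.772); φ = arcsin(p_z) ≈ 50.50°, λ = atan2(p_y, p_x) ≈ -84.54°.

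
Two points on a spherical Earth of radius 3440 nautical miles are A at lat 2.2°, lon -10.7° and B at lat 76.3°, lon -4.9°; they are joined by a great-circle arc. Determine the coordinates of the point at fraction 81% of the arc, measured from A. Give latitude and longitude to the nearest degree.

≈ lat 62°, lon -8°

From cos δ = sin φ₁ sin φ₂ + cos φ₁ cos φ₂ cos Δλ, the central angle is δ ≈ 1.295 rad (74.2°).
Interpolate at f = 0.81 with slerp weights a = sin((1−f)δ)/sin δ ≈ 0.253, b = sin(fδ)/sin δ ≈ 0.901.
p = a·p₁ + b·p₂ ≈ (0.461, -0.065, 0.885); φ = arcsin(p_z) ≈ 62.25°, λ = atan2(p_y, p_x) ≈ -8.05°.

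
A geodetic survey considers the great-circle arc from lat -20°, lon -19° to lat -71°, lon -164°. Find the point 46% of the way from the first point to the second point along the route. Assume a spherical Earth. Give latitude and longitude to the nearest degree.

From cos δ = sin φ₁ sin φ₂ + cos φ₁ cos φ₂ cos Δλ, the central angle is δ ≈ 1.498 rad (85.8°).
Interpolate at f = 0.46 with slerp weights a = sin((1−f)δ)/sin δ ≈ 0.725, b = sin(fδ)/sin δ ≈ 0.638.
p = a·p₁ + b·p₂ ≈ (0.445, -0.279, -0.851); φ = arcsin(p_z) ≈ -58.31°, λ = atan2(p_y, p_x) ≈ -32.10°.

≈ lat -58°, lon -32°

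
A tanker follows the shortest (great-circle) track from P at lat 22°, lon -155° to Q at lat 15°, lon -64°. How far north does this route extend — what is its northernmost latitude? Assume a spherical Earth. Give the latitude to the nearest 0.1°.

The great circle lies in the plane with unit normal n̂ = (p₁ × p₂)/|p₁ × p₂|.
Here n̂_z ≈ +0.898; the vertex latitude is φ_max = arccos|n̂_z| ≈ 26.0°.

≈ 26.0°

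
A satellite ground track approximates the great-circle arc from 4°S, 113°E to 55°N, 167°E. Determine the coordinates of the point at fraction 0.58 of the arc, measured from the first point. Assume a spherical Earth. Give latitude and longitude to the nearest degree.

≈ 33°N, 136°E

From cos δ = sin φ₁ sin φ₂ + cos φ₁ cos φ₂ cos Δλ, the central angle is δ ≈ 1.288 rad (73.8°).
Interpolate at f = 0.58 with slerp weights a = sin((1−f)δ)/sin δ ≈ 0.536, b = sin(fδ)/sin δ ≈ 0.708.
p = a·p₁ + b·p₂ ≈ (-0.604, 0.584, 0.542); φ = arcsin(p_z) ≈ 32.83°, λ = atan2(p_y, p_x) ≈ 136.00°.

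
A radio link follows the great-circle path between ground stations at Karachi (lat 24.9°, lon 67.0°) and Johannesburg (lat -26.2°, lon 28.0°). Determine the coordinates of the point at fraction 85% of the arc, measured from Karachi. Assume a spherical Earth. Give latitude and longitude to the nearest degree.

The haversine formula gives a central angle δ ≈ 1.108 rad (63.5°) between the endpoints.
Interpolate at f = 0.85 with slerp weights a = sin((1−f)δ)/sin δ ≈ 0.185, b = sin(fδ)/sin δ ≈ 0.904.
p = a·p₁ + b·p₂ ≈ (0.781, 0.535, -0.321); φ = arcsin(p_z) ≈ -18.73°, λ = atan2(p_y, p_x) ≈ 34.40°.

≈ lat -19°, lon 34°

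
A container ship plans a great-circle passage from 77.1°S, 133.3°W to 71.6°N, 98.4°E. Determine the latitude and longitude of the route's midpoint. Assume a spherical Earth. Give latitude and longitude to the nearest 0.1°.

≈ 5.9°S, 143.1°E

Write both endpoints as unit vectors p₁, p₂ with components (cos φ cos λ, cos φ sin λ, sin φ).
The central angle between the endpoints is δ = arccos(p₁·p₂) ≈ 2.890 rad (165.6°).
Interpolate at f = 1/2 with slerp weights a = sin((1−f)δ)/sin δ ≈ 3.991, b = sin(fδ)/sin δ ≈ 3.991.
p = a·p₁ + b·p₂ ≈ (-0.795, 0.598, -0.103); φ = arcsin(p_z) ≈ -5.93°, λ = atan2(p_y, p_x) ≈ 143.06°.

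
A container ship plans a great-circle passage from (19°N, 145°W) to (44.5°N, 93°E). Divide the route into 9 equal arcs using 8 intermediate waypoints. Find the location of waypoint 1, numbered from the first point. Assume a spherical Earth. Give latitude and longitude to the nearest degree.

Write both endpoints as unit vectors p₁, p₂ with components (cos φ cos λ, cos φ sin λ, sin φ).
The central angle between the endpoints is δ = arccos(p₁·p₂) ≈ 1.700 rad (97.4°).
Interpolate at f = 1/9 with slerp weights a = sin((1−f)δ)/sin δ ≈ 1.007, b = sin(fδ)/sin δ ≈ 0.189.
p = a·p₁ + b·p₂ ≈ (-0.787, -0.411, 0.460); φ = arcsin(p_z) ≈ 27.42°, λ = atan2(p_y, p_x) ≈ -152.41°.

≈ (27°N, 152°W)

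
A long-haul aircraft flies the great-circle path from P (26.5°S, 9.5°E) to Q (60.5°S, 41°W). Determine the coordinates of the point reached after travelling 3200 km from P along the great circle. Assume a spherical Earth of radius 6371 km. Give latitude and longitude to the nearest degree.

Convert each endpoint to a unit vector on the sphere (x = cos φ cos λ, y = cos φ sin λ, z = sin φ).
The central angle between the endpoints is δ = arccos(p₁·p₂) ≈ 0.838 rad (48.0°). The total great-circle distance is δ·R ≈ 0.838 × 6371 ≈ 5341 km, so the target fraction is f = 3200/5341 ≈ 0.599.
Interpolate at f ≈ 0.599 with slerp weights a = sin((1−f)δ)/sin δ ≈ 0.444, b = sin(fδ)/sin δ ≈ 0.647.
p = a·p₁ + b·p₂ ≈ (0.632, -0.144, -0.761); φ = arcsin(p_z) ≈ -49.59°, λ = atan2(p_y, p_x) ≈ -12.80°.

≈ (50°S, 13°W)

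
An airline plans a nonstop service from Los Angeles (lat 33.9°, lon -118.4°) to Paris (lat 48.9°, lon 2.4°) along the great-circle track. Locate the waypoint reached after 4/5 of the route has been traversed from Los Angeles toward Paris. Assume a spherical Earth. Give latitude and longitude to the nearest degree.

≈ lat 58°, lon -20°

Write both endpoints as unit vectors p₁, p₂ with components (cos φ cos λ, cos φ sin λ, sin φ).
The central angle between the endpoints is δ = arccos(p₁·p₂) ≈ 1.429 rad (81.9°).
Interpolate at f = 4/5 with slerp weights a = sin((1−f)δ)/sin δ ≈ 0.285, b = sin(fδ)/sin δ ≈ 0.919.
p = a·p₁ + b·p₂ ≈ (0.491, -0.183, 0.852); φ = arcsin(p_z) ≈ 58.39°, λ = atan2(p_y, p_x) ≈ -20.39°.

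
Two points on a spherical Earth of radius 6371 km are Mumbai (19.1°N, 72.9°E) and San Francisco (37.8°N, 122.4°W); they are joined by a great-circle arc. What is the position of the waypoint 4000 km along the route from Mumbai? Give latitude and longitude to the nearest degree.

Write both endpoints as unit vectors p₁, p₂ with components (cos φ cos λ, cos φ sin λ, sin φ).
The central angle between the endpoints is δ = arccos(p₁·p₂) ≈ 2.117 rad (121.3°). The total great-circle distance is δ·R ≈ 2.117 × 6371 ≈ 13489 km, so the target fraction is f = 4000/13489 ≈ 0.297.
Interpolate at f ≈ 0.297 with slerp weights a = sin((1−f)δ)/sin δ ≈ 1.167, b = sin(fδ)/sin δ ≈ 0.688.
p = a·p₁ + b·p₂ ≈ (0.033, 0.595, 0.803); φ = arcsin(p_z) ≈ 53.43°, λ = atan2(p_y, p_x) ≈ 86.82°.

≈ 53°N, 87°E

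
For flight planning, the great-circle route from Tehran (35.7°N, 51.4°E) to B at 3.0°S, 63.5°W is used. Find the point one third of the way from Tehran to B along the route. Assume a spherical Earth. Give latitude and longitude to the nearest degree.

Write both endpoints as unit vectors p₁, p₂ with components (cos φ cos λ, cos φ sin λ, sin φ).
The central angle between the endpoints is δ = arccos(p₁·p₂) ≈ 1.952 rad (111.8°).
Interpolate at f = 1/3 with slerp weights a = sin((1−f)δ)/sin δ ≈ 1.038, b = sin(fδ)/sin δ ≈ 0.653.
p = a·p₁ + b·p₂ ≈ (0.817, 0.076, 0.572); φ = arcsin(p_z) ≈ 34.88°, λ = atan2(p_y, p_x) ≈ 5.31°.

≈ 35°N, 5°E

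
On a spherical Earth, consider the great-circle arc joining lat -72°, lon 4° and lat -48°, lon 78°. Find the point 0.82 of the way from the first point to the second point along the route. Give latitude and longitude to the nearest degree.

The haversine formula gives a central angle δ ≈ 0.702 rad (40.2°) between the endpoints.
Interpolate at f = 0.82 with slerp weights a = sin((1−f)δ)/sin δ ≈ 0.195, b = sin(fδ)/sin δ ≈ 0.843.
p = a·p₁ + b·p₂ ≈ (0.177, 0.556, -0.812); φ = arcsin(p_z) ≈ -54.30°, λ = atan2(p_y, p_x) ≈ 72.30°.

≈ lat -54°, lon 72°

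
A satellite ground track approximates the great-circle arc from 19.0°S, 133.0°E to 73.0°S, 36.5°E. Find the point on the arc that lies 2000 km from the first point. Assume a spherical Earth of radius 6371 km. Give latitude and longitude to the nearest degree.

≈ 36°S, 126°E

From cos δ = sin φ₁ sin φ₂ + cos φ₁ cos φ₂ cos Δλ, the central angle is δ ≈ 1.287 rad (73.7°). The total great-circle distance is δ·R ≈ 1.287 × 6371 ≈ 8199 km, so the target fraction is f = 2000/8199 ≈ 0.244.
Interpolate at f ≈ 0.244 with slerp weights a = sin((1−f)δ)/sin δ ≈ 0.861, b = sin(fδ)/sin δ ≈ 0.322.
p = a·p₁ + b·p₂ ≈ (-0.480, 0.651, -0.588); φ = arcsin(p_z) ≈ -36.01°, λ = atan2(p_y, p_x) ≈ 126.37°.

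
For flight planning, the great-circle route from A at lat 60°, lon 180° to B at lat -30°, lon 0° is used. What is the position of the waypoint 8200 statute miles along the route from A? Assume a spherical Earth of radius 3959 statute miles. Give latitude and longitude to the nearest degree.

Write both endpoints as unit vectors p₁, p₂ with components (cos φ cos λ, cos φ sin λ, sin φ).
The central angle between the endpoints is δ = arccos(p₁·p₂) ≈ 2.618 rad (150.0°). The total great-circle distance is δ·R ≈ 2.618 × 3959 ≈ 10365 mi, so the target fraction is f = 8200/10365 ≈ 0.791.
Interpolate at f ≈ 0.791 with slerp weights a = sin((1−f)δ)/sin δ ≈ 1.040, b = sin(fδ)/sin δ ≈ 1.755.
p = a·p₁ + b·p₂ ≈ (1.000, 0.000, 0.023); φ = arcsin(p_z) ≈ 1.33°, λ = atan2(p_y, p_x) ≈ 0.00°.

≈ lat 1°, lon 0°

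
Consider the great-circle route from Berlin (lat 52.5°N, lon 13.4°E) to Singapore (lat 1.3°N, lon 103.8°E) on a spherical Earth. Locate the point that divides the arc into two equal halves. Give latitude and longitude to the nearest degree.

Write both endpoints as unit vectors p₁, p₂ with components (cos φ cos λ, cos φ sin λ, sin φ).
The central angle between the endpoints is δ = arccos(p₁·p₂) ≈ 1.557 rad (89.2°).
Interpolate at f = 1/2 with slerp weights a = sin((1−f)δ)/sin δ ≈ 0.702, b = sin(fδ)/sin δ ≈ 0.702.
p = a·p₁ + b·p₂ ≈ (0.248, 0.781, 0.573); φ = arcsin(p_z) ≈ 34.97°, λ = atan2(p_y, p_x) ≈ 72.35°.

≈ lat 35°N, lon 72°E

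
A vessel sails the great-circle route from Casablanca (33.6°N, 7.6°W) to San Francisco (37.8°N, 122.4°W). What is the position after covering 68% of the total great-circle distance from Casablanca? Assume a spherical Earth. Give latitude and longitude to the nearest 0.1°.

≈ 51.5°N, 88.1°W

Write both endpoints as unit vectors p₁, p₂ with components (cos φ cos λ, cos φ sin λ, sin φ).
The central angle between the endpoints is δ = arccos(p₁·p₂) ≈ 1.508 rad (86.4°).
Interpolate at f = 0.68 with slerp weights a = sin((1−f)δ)/sin δ ≈ 0.465, b = sin(fδ)/sin δ ≈ 0.857.
p = a·p₁ + b·p₂ ≈ (0.021, -0.623, 0.782); φ = arcsin(p_z) ≈ 51.46°, λ = atan2(p_y, p_x) ≈ -88.05°.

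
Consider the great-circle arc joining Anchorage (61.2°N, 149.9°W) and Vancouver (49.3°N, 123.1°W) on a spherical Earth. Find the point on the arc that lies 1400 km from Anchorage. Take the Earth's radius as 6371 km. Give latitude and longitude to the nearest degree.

≈ (54°N, 130°W)

The haversine formula gives a central angle δ ≈ 0.334 rad (19.1°) between the endpoints. The total great-circle distance is δ·R ≈ 0.334 × 6371 ≈ 2127 km, so the target fraction is f = 1400/2127 ≈ 0.658.
Interpolate at f ≈ 0.658 with slerp weights a = sin((1−f)δ)/sin δ ≈ 0.348, b = sin(fδ)/sin δ ≈ 0.665.
p = a·p₁ + b·p₂ ≈ (-0.382, -0.447, 0.809); φ = arcsin(p_z) ≈ 53.98°, λ = atan2(p_y, p_x) ≈ -130.48°.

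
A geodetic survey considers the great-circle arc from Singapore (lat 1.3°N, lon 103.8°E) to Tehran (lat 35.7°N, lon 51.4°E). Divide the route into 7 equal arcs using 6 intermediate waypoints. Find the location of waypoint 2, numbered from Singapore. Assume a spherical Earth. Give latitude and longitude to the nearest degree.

≈ lat 12°N, lon 91°E

The haversine formula gives a central angle δ ≈ 1.037 rad (59.4°) between the endpoints.
Interpolate at f = 2/7 with slerp weights a = sin((1−f)δ)/sin δ ≈ 0.784, b = sin(fδ)/sin δ ≈ 0.339.
p = a·p₁ + b·p₂ ≈ (-0.015, 0.976, 0.216); φ = arcsin(p_z) ≈ 12.46°, λ = atan2(p_y, p_x) ≈ 90.89°.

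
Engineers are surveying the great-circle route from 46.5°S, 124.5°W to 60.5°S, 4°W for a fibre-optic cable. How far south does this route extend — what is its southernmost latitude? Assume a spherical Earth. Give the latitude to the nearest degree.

The great circle lies in the plane with unit normal n̂ = (p₁ × p₂)/|p₁ × p₂|.
Here n̂_z ≈ +0.329; the vertex latitude is φ_max = arccos|n̂_z| ≈ 70.8°.
Check via Clairaut: cos φ_max = |cos φ₁| · sin C = cos(46.5°)·sin(151.5°) ≈ 0.329, again giving ≈ 70.8°.

≈ 71°S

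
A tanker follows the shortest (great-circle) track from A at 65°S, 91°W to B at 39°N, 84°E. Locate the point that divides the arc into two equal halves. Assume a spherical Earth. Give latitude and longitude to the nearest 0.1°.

Convert each endpoint to a unit vector on the sphere (x = cos φ cos λ, y = cos φ sin λ, z = sin φ).
The central angle between the endpoints is δ = arccos(p₁·p₂) ≈ 2.685 rad (153.8°).
Interpolate at f = 1/2 with slerp weights a = sin((1−f)δ)/sin δ ≈ 2.209, b = sin(fδ)/sin δ ≈ 2.209.
p = a·p₁ + b·p₂ ≈ (0.163, 0.774, -0.612); φ = arcsin(p_z) ≈ -37.73°, λ = atan2(p_y, p_x) ≈ 78.10°.

≈ 37.7°S, 78.1°E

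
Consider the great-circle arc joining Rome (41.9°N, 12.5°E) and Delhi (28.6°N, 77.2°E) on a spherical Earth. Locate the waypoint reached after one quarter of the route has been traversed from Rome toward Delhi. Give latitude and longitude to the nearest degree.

Write both endpoints as unit vectors p₁, p₂ with components (cos φ cos λ, cos φ sin λ, sin φ).
The central angle between the endpoints is δ = arccos(p₁·p₂) ≈ 0.929 rad (53.2°).
Interpolate at f = 1/4 with slerp weights a = sin((1−f)δ)/sin δ ≈ 0.801, b = sin(fδ)/sin δ ≈ 0.287.
p = a·p₁ + b·p₂ ≈ (0.638, 0.375, 0.673); φ = arcsin(p_z) ≈ 42.26°, λ = atan2(p_y, p_x) ≈ 30.45°.

≈ 42°N, 30°E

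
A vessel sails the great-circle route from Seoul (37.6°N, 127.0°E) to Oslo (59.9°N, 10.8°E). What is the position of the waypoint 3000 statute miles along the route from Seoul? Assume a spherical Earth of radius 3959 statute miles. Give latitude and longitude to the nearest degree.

Write both endpoints as unit vectors p₁, p₂ with components (cos φ cos λ, cos φ sin λ, sin φ).
The central angle between the endpoints is δ = arccos(p₁·p₂) ≈ 1.211 rad (69.4°). The total great-circle distance is δ·R ≈ 1.211 × 3959 ≈ 4793 mi, so the target fraction is f = 3000/4793 ≈ 0.626.
Interpolate at f ≈ 0.626 with slerp weights a = sin((1−f)δ)/sin δ ≈ 0.468, b = sin(fδ)/sin δ ≈ 0.734.
p = a·p₁ + b·p₂ ≈ (0.139, 0.365, 0.921); φ = arcsin(p_z) ≈ 67.02°, λ = atan2(p_y, p_x) ≈ 69.16°.

≈ 67°N, 69°E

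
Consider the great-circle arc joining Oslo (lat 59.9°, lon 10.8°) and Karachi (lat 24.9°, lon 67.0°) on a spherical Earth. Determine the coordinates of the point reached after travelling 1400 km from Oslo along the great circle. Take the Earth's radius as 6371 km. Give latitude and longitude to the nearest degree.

Write both endpoints as unit vectors p₁, p₂ with components (cos φ cos λ, cos φ sin λ, sin φ).
The central angle between the endpoints is δ = arccos(p₁·p₂) ≈ 0.905 rad (51.9°). The total great-circle distance is δ·R ≈ 0.905 × 6371 ≈ 5769 km, so the target fraction is f = 1400/5769 ≈ 0.243.
Interpolate at f ≈ 0.243 with slerp weights a = sin((1−f)δ)/sin δ ≈ 0.805, b = sin(fδ)/sin δ ≈ 0.277.
p = a·p₁ + b·p₂ ≈ (0.495, 0.307, 0.813); φ = arcsin(p_z) ≈ 54.39°, λ = atan2(p_y, p_x) ≈ 31.82°.

≈ lat 54°, lon 32°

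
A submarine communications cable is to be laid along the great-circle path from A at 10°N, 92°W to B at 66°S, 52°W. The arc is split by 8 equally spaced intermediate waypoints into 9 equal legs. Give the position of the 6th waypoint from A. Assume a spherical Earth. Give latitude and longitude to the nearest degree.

Convert each endpoint to a unit vector on the sphere (x = cos φ cos λ, y = cos φ sin λ, z = sin φ).
The central angle between the endpoints is δ = arccos(p₁·p₂) ≈ 1.422 rad (81.5°).
Interpolate at f = 6/9 with slerp weights a = sin((1−f)δ)/sin δ ≈ 0.462, b = sin(fδ)/sin δ ≈ 0.821.
p = a·p₁ + b·p₂ ≈ (0.190, -0.718, -0.670); φ = arcsin(p_z) ≈ -42.08°, λ = atan2(p_y, p_x) ≈ -75.18°.

≈ 42°S, 75°W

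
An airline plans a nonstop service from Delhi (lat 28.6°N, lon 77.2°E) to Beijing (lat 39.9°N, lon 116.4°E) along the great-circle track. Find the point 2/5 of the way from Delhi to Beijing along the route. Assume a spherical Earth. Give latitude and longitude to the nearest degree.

≈ lat 35°N, lon 92°E

From cos δ = sin φ₁ sin φ₂ + cos φ₁ cos φ₂ cos Δλ, the central angle is δ ≈ 0.593 rad (34.0°).
Interpolate at f = 2/5 with slerp weights a = sin((1−f)δ)/sin δ ≈ 0.623, b = sin(fδ)/sin δ ≈ 0.421.
p = a·p₁ + b·p₂ ≈ (-0.022, 0.823, 0.568); φ = arcsin(p_z) ≈ 34.62°, λ = atan2(p_y, p_x) ≈ 91.54°.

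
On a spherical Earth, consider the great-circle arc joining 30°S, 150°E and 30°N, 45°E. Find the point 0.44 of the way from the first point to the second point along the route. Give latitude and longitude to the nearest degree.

The haversine formula gives a central angle δ ≈ 2.031 rad (116.4°) between the endpoints.
Interpolate at f = 0.44 with slerp weights a = sin((1−f)δ)/sin δ ≈ 1.013, b = sin(fδ)/sin δ ≈ 0.870.
p = a·p₁ + b·p₂ ≈ (-0.227, 0.971, -0.072); φ = arcsin(p_z) ≈ -4.10°, λ = atan2(p_y, p_x) ≈ 103.16°.

≈ 4°S, 103°E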